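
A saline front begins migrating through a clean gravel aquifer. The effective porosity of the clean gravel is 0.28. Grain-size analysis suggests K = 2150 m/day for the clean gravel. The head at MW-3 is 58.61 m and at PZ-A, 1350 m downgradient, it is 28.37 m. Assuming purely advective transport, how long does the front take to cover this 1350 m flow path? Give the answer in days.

7.85

Hydraulic gradient i = (58.61 − 28.37) / 1350 = 30.24 / 1350 = 0.02240.
Darcy flux q = K · i = 2150 × 0.02240 = 48.16 m/day.
Seepage velocity v = q / n_e = 48.16 / 0.28 = 172.0 m/day.
Travel time t = L / v = 1350 / 172.0 = 7.849 days.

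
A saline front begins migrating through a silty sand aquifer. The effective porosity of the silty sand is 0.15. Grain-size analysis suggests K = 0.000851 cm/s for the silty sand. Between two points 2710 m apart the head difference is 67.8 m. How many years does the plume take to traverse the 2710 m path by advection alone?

60.5

Convert K: 0.000851 cm/s × 864 = 0.7353 m/day.
Hydraulic gradient i = Δh / L = 67.8 / 2710 = 0.02502.
Darcy flux q = K · i = 0.7353 × 0.02502 = 0.01840 m/day.
Seepage velocity v = q / n_e = 0.01840 / 0.15 = 0.1226 m/day.
Travel time t = L / v = 2710 / 0.1226 = 22098 days = 60.50 years.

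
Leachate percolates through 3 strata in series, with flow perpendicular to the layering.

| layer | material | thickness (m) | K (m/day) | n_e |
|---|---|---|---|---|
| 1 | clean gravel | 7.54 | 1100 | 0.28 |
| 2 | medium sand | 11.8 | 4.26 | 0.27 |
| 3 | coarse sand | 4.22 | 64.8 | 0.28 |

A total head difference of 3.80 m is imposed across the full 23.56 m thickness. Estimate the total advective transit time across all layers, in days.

With flow normal to the layers, continuity requires the same specific discharge q through every layer.
Σ(b_i/K_i) = 7.54/1100 + 11.8/4.26 + 4.22/64.8 = 2.842 d.
q = Δh / Σ(b_i/K_i) = 3.80 / 2.842 = 1.337 m/day.
In each layer the seepage velocity is v_i = q/n_i, so the layer transit time is t_i = b_i·n_i / q:
  layer 1 (clean gravel): t_1 = 7.54 × 0.28 / 1.337 = 1.579 d
  layer 2 (medium sand): t_2 = 11.8 × 0.27 / 1.337 = 2.383 d
  layer 3 (coarse sand): t_3 = 4.22 × 0.28 / 1.337 = 0.8837 d
Total t = Σ t_i = 4.845 days.

4.85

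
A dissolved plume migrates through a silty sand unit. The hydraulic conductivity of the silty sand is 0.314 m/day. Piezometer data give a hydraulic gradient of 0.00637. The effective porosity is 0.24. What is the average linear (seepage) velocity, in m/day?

Hydraulic gradient i = 0.00637.
Darcy flux q = K · i = 0.3140 × 0.006370 = 0.002000 m/day.
Seepage velocity v = q / n_e = 0.002000 / 0.24 = 0.008334 m/day.

0.00833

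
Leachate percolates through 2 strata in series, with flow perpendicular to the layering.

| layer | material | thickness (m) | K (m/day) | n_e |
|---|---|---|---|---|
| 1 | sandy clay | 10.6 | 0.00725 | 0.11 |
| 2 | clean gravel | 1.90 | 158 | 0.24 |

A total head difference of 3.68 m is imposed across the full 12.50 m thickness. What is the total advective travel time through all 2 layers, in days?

644

With flow normal to the layers, continuity requires the same specific discharge q through every layer.
Σ(b_i/K_i) = 10.6/0.00725 + 1.90/158 = 1462 d.
q = Δh / Σ(b_i/K_i) = 3.68 / 1462 = 0.002517 m/day.
In each layer the seepage velocity is v_i = q/n_i, so the layer transit time is t_i = b_i·n_i / q:
  layer 1 (sandy clay): t_1 = 10.6 × 0.11 / 0.002517 = 463.3 d
  layer 2 (clean gravel): t_2 = 1.90 × 0.24 / 0.002517 = 181.2 d
Total t = Σ t_i = 644.4 days.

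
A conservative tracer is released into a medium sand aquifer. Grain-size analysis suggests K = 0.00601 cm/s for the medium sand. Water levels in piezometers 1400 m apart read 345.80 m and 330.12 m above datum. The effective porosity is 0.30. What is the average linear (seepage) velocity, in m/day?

Convert K: 0.00601 cm/s × 864 = 5.193 m/day.
Hydraulic gradient i = (345.80 − 330.12) / 1400 = 15.68 / 1400 = 0.01120.
Darcy flux q = K · i = 5.193 × 0.01120 = 0.05816 m/day.
Seepage velocity v = q / n_e = 0.05816 / 0.30 = 0.1939 m/day.

0.194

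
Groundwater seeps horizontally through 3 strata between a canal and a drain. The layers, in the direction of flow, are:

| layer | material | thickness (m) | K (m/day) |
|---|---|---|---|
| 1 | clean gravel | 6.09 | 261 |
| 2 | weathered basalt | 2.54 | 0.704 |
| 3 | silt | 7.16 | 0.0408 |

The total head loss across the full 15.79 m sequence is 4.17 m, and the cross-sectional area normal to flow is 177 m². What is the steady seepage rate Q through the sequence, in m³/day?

4.12

Flow is perpendicular to layering, so the layers act in series and the equivalent K is the thickness-weighted harmonic mean.
Total thickness L = 6.09 + 2.54 + 7.16 = 15.79 m.
Σ(b_i/K_i) = 6.09/261 + 2.54/0.704 + 7.16/0.0408 = 179.1 d.
K_eq = L / Σ(b_i/K_i) = 15.79 / 179.1 = 0.08815 m/day.
Q = K_eq · A · (Δh/L) = 0.08815 × 177 × (4.17/15.79) = 4.121 m³/day.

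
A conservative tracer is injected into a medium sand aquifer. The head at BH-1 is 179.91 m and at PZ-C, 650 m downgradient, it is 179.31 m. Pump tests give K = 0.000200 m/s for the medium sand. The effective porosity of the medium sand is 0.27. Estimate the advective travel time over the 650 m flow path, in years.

Convert K: 0.000200 m/s × 86400 = 17.28 m/day.
Hydraulic gradient i = (179.91 − 179.31) / 650 = 0.6 / 650 = 0.0009231.
Darcy flux q = K · i = 17.28 × 0.0009231 = 0.01595 m/day.
Seepage velocity v = q / n_e = 0.01595 / 0.27 = 0.05908 m/day.
Travel time t = L / v = 650 / 0.05908 = 11003 days = 30.12 years.

30.1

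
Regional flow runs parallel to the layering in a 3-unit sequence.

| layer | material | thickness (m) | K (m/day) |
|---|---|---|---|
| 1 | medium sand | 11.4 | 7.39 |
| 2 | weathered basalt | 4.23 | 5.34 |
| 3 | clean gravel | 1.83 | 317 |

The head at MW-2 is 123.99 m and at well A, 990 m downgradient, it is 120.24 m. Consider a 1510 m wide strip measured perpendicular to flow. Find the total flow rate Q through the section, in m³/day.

Flow is parallel to layering, so each bed carries its own Darcy discharge and the transmissivities add.
Σ(K_i·b_i) = 7.39×11.4 + 5.34×4.23 + 317×1.83 = 686.9 m²/day.
Hydraulic gradient i = (123.99 − 120.24) / 990 = 3.75 / 990 = 0.003788.
Q = Σ(K_i·b_i) · W · i = 686.9 × 1510 × 0.003788 = 3929 m³/day.

3930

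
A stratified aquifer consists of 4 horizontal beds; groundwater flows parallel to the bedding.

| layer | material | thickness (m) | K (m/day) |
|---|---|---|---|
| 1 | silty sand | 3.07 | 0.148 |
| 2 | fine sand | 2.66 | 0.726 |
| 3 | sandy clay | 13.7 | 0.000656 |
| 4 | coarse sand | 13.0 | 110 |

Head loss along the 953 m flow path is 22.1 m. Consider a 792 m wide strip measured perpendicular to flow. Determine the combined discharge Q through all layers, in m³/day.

Flow is parallel to layering, so each bed carries its own Darcy discharge and the transmissivities add.
Σ(K_i·b_i) = 0.148×3.07 + 0.726×2.66 + 0.000656×13.7 + 110×13.0 = 1432 m²/day.
Hydraulic gradient i = Δh / L = 22.1 / 953 = 0.02319.
Q = Σ(K_i·b_i) · W · i = 1432 × 792 × 0.02319 = 26308 m³/day.

26300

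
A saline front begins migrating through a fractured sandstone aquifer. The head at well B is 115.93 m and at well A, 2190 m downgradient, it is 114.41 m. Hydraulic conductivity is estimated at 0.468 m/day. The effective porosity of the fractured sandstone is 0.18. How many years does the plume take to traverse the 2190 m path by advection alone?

Hydraulic gradient i = (115.93 − 114.41) / 2190 = 1.52 / 2190 = 0.0006941.
Darcy flux q = K · i = 0.4680 × 0.0006941 = 0.0003248 m/day.
Seepage velocity v = q / n_e = 0.0003248 / 0.18 = 0.001805 m/day.
Travel time t = L / v = 2190 / 0.001805 = 1.214e+06 days = 3323 years.

3320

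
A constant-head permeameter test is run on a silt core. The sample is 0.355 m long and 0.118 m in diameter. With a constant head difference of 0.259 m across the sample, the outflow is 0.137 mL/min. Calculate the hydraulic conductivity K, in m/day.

0.0247

Cross-sectional area A = π·(d/2)² = π × (0.118/2)² = 0.01094 m².
Convert discharge: 0.137 mL/min = 2.283e-09 m³/s.
Darcy's law rearranged: K = Q·L / (A·Δh) = 2.283e-09 × 0.355 / (0.01094 × 0.259) = 2.862e-07 m/s = 0.02473 m/day.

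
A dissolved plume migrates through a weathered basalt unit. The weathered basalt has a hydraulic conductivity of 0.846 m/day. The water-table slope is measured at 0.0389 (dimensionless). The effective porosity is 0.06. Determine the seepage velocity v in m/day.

Hydraulic gradient i = 0.0389.
Darcy flux q = K · i = 0.8460 × 0.03890 = 0.03291 m/day.
Seepage velocity v = q / n_e = 0.03291 / 0.06 = 0.5485 m/day.

0.548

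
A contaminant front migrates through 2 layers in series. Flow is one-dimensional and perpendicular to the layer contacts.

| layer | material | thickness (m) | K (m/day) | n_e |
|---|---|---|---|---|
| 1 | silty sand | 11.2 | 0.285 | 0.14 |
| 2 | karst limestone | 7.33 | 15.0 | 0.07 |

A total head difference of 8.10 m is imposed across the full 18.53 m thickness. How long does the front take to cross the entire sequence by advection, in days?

With flow normal to the layers, continuity requires the same specific discharge q through every layer.
Σ(b_i/K_i) = 11.2/0.285 + 7.33/15.0 = 39.79 d.
q = Δh / Σ(b_i/K_i) = 8.10 / 39.79 = 0.2036 m/day.
In each layer the seepage velocity is v_i = q/n_i, so the layer transit time is t_i = b_i·n_i / q:
  layer 1 (silty sand): t_1 = 11.2 × 0.14 / 0.2036 = 7.702 d
  layer 2 (karst limestone): t_2 = 7.33 × 0.07 / 0.2036 = 2.520 d
Total t = Σ t_i = 10.22 days.

10.2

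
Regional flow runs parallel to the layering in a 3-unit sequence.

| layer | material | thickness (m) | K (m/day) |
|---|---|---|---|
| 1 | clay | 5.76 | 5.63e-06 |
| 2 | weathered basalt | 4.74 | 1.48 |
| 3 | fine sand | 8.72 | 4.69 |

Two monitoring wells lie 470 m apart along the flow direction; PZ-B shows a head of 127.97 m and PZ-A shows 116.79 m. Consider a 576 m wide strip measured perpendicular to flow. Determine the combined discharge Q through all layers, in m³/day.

Flow is parallel to layering, so each bed carries its own Darcy discharge and the transmissivities add.
Σ(K_i·b_i) = 5.63e-06×5.76 + 1.48×4.74 + 4.69×8.72 = 47.91 m²/day.
Hydraulic gradient i = (127.97 − 116.79) / 470 = 11.18 / 470 = 0.02379.
Q = Σ(K_i·b_i) · W · i = 47.91 × 576 × 0.02379 = 656.5 m³/day.

656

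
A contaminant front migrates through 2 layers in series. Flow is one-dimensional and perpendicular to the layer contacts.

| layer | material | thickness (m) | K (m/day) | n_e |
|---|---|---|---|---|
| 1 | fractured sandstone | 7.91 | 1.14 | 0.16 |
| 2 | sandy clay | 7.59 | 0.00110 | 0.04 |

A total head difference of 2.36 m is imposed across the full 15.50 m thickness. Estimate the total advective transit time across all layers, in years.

With flow normal to the layers, continuity requires the same specific discharge q through every layer.
Σ(b_i/K_i) = 7.91/1.14 + 7.59/0.00110 = 6907 d.
q = Δh / Σ(b_i/K_i) = 2.36 / 6907 = 0.0003417 m/day.
In each layer the seepage velocity is v_i = q/n_i, so the layer transit time is t_i = b_i·n_i / q:
  layer 1 (fractured sandstone): t_1 = 7.91 × 0.16 / 0.0003417 = 3704 d
  layer 2 (sandy clay): t_2 = 7.59 × 0.04 / 0.0003417 = 888.5 d
Total t = Σ t_i = 4593 days = 12.57 years.

12.6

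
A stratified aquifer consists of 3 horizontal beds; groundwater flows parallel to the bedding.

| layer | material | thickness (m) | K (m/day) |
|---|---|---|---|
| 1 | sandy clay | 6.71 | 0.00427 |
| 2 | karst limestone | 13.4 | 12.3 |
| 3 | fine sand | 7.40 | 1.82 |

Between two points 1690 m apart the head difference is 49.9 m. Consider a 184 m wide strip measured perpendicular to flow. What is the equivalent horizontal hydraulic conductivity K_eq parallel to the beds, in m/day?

Flow is parallel to layering, so each bed carries its own Darcy discharge and the transmissivities add.
Σ(K_i·b_i) = 0.00427×6.71 + 12.3×13.4 + 1.82×7.40 = 178.3 m²/day.
Total thickness b = 27.51 m, so K_eq = Σ(K_i·b_i)/b = 6.482 m/day.

6.48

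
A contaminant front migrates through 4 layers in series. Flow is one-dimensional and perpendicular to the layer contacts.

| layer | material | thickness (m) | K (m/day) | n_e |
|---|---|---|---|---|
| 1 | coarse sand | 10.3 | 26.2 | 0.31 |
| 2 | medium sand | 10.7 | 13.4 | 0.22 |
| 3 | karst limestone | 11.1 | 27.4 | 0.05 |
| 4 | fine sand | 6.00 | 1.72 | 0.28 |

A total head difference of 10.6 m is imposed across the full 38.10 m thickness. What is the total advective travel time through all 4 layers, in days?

3.73

With flow normal to the layers, continuity requires the same specific discharge q through every layer.
Σ(b_i/K_i) = 10.3/26.2 + 10.7/13.4 + 11.1/27.4 + 6.00/1.72 = 5.085 d.
q = Δh / Σ(b_i/K_i) = 10.6 / 5.085 = 2.085 m/day.
In each layer the seepage velocity is v_i = q/n_i, so the layer transit time is t_i = b_i·n_i / q:
  layer 1 (coarse sand): t_1 = 10.3 × 0.31 / 2.085 = 1.532 d
  layer 2 (medium sand): t_2 = 10.7 × 0.22 / 2.085 = 1.129 d
  layer 3 (karst limestone): t_3 = 11.1 × 0.05 / 2.085 = 0.2662 d
  layer 4 (fine sand): t_4 = 6.00 × 0.28 / 2.085 = 0.8059 d
Total t = Σ t_i = 3.733 days.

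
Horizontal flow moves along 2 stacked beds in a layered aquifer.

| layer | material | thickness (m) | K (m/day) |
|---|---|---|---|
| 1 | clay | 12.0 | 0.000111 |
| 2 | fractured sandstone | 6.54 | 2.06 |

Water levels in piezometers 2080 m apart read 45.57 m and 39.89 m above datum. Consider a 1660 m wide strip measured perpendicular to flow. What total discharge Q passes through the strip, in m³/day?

61.1

Flow is parallel to layering, so each bed carries its own Darcy discharge and the transmissivities add.
Σ(K_i·b_i) = 0.000111×12.0 + 2.06×6.54 = 13.47 m²/day.
Hydraulic gradient i = (45.57 − 39.89) / 2080 = 5.68 / 2080 = 0.002731.
Q = Σ(K_i·b_i) · W · i = 13.47 × 1660 × 0.002731 = 61.08 m³/day.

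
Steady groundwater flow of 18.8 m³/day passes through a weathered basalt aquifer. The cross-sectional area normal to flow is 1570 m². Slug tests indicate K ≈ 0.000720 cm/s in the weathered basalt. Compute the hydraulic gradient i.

0.0192

Convert K: 0.000720 cm/s × 864 = 0.6221 m/day.
From Q = K·A·i, i = Q / (K·A) = 18.8 / (0.6221 × 1570) = 0.01925.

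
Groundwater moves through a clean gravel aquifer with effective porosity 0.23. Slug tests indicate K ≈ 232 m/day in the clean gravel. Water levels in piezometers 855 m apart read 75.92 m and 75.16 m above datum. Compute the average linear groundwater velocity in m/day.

Hydraulic gradient i = (75.92 − 75.16) / 855 = 0.76 / 855 = 0.0008889.
Darcy flux q = K · i = 232.0 × 0.0008889 = 0.2062 m/day.
Seepage velocity v = q / n_e = 0.2062 / 0.23 = 0.8966 m/day.

0.897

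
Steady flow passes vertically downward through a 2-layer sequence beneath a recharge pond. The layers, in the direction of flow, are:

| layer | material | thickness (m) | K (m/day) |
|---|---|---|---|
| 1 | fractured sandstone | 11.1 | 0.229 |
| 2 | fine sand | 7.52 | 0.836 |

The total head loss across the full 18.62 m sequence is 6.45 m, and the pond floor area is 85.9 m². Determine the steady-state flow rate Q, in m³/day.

9.64

Flow is perpendicular to layering, so the layers act in series and the equivalent K is the thickness-weighted harmonic mean.
Total thickness L = 11.1 + 7.52 = 18.62 m.
Σ(b_i/K_i) = 11.1/0.229 + 7.52/0.836 = 57.47 d.
K_eq = L / Σ(b_i/K_i) = 18.62 / 57.47 = 0.3240 m/day.
Q = K_eq · A · (Δh/L) = 0.3240 × 85.9 × (6.45/18.62) = 9.641 m³/day.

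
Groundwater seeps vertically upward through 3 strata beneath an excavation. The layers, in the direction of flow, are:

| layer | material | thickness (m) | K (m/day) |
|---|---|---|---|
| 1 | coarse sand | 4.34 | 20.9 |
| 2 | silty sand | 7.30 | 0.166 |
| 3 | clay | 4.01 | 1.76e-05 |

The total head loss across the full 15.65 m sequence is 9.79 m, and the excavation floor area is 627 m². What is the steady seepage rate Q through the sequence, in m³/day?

Flow is perpendicular to layering, so the layers act in series and the equivalent K is the thickness-weighted harmonic mean.
Total thickness L = 4.34 + 7.30 + 4.01 = 15.65 m.
Σ(b_i/K_i) = 4.34/20.9 + 7.30/0.166 + 4.01/1.76e-05 = 2.279e+05 d.
K_eq = L / Σ(b_i/K_i) = 15.65 / 2.279e+05 = 6.867e-05 m/day.
Q = K_eq · A · (Δh/L) = 6.867e-05 × 627 × (9.79/15.65) = 0.02694 m³/day.

0.0269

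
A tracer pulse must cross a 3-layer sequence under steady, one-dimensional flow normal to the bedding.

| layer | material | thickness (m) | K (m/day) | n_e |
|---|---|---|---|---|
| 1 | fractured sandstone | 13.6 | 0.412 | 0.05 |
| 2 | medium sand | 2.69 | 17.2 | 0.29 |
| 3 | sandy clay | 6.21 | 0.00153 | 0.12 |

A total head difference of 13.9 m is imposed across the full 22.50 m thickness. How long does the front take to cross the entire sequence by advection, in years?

1.78

With flow normal to the layers, continuity requires the same specific discharge q through every layer.
Σ(b_i/K_i) = 13.6/0.412 + 2.69/17.2 + 6.21/0.00153 = 4092 d.
q = Δh / Σ(b_i/K_i) = 13.9 / 4092 = 0.003397 m/day.
In each layer the seepage velocity is v_i = q/n_i, so the layer transit time is t_i = b_i·n_i / q:
  layer 1 (fractured sandstone): t_1 = 13.6 × 0.05 / 0.003397 = 200.2 d
  layer 2 (medium sand): t_2 = 2.69 × 0.29 / 0.003397 = 229.7 d
  layer 3 (sandy clay): t_3 = 6.21 × 0.12 / 0.003397 = 219.4 d
Total t = Σ t_i = 649.2 days = 1.777 years.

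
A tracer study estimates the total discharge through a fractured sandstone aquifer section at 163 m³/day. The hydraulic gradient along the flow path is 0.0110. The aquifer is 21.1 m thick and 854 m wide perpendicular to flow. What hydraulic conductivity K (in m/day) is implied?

0.822

Cross-sectional area A = 854 × 21.1 = 18019 m².
Hydraulic gradient i = 0.0110.
From Q = K·A·i, K = Q / (A·i) = 163 / (18019 × 0.01100) = 0.8223 m/day.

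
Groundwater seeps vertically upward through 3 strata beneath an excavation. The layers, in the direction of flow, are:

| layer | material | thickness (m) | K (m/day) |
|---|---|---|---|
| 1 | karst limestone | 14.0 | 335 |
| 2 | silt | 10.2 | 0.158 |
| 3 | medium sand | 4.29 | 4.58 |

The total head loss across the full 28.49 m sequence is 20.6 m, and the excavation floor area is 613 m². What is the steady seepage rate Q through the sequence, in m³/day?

Flow is perpendicular to layering, so the layers act in series and the equivalent K is the thickness-weighted harmonic mean.
Total thickness L = 14.0 + 10.2 + 4.29 = 28.49 m.
Σ(b_i/K_i) = 14.0/335 + 10.2/0.158 + 4.29/4.58 = 65.54 d.
K_eq = L / Σ(b_i/K_i) = 28.49 / 65.54 = 0.4347 m/day.
Q = K_eq · A · (Δh/L) = 0.4347 × 613 × (20.6/28.49) = 192.7 m³/day.

193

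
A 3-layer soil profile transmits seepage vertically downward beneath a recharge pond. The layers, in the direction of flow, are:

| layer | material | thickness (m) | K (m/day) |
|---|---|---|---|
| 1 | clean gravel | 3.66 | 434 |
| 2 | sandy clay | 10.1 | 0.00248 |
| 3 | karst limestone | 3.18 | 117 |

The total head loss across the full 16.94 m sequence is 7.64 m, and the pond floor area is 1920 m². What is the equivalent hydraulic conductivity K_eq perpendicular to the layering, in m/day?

0.00416

Flow is perpendicular to layering, so the layers act in series and the equivalent K is the thickness-weighted harmonic mean.
Total thickness L = 3.66 + 10.1 + 3.18 = 16.94 m.
Σ(b_i/K_i) = 3.66/434 + 10.1/0.00248 + 3.18/117 = 4073 d.
K_eq = L / Σ(b_i/K_i) = 16.94 / 4073 = 0.004159 m/day.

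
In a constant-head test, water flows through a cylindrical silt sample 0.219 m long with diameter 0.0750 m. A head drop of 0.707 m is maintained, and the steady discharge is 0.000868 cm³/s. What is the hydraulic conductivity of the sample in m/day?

Cross-sectional area A = π·(d/2)² = π × (0.0750/2)² = 0.004418 m².
Convert discharge: 0.000868 cm³/s = 8.680e-10 m³/s.
Darcy's law rearranged: K = Q·L / (A·Δh) = 8.680e-10 × 0.219 / (0.004418 × 0.707) = 6.086e-08 m/s = 0.005258 m/day.

0.00526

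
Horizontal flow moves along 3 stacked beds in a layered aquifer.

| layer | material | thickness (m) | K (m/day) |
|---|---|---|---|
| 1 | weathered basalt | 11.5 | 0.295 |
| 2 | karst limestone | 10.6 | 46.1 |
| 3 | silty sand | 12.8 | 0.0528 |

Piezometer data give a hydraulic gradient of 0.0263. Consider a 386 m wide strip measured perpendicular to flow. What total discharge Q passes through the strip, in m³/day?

Flow is parallel to layering, so each bed carries its own Darcy discharge and the transmissivities add.
Σ(K_i·b_i) = 0.295×11.5 + 46.1×10.6 + 0.0528×12.8 = 492.7 m²/day.
Hydraulic gradient i = 0.0263.
Q = Σ(K_i·b_i) · W · i = 492.7 × 386 × 0.02630 = 5002 m³/day.

5000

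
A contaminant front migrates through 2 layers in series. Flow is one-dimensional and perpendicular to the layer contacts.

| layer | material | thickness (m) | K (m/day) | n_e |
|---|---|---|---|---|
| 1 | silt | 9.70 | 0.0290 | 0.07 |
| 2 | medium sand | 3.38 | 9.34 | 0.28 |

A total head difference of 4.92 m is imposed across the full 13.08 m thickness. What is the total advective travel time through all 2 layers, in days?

111

With flow normal to the layers, continuity requires the same specific discharge q through every layer.
Σ(b_i/K_i) = 9.70/0.0290 + 3.38/9.34 = 334.8 d.
q = Δh / Σ(b_i/K_i) = 4.92 / 334.8 = 0.01469 m/day.
In each layer the seepage velocity is v_i = q/n_i, so the layer transit time is t_i = b_i·n_i / q:
  layer 1 (silt): t_1 = 9.70 × 0.07 / 0.01469 = 46.21 d
  layer 2 (medium sand): t_2 = 3.38 × 0.28 / 0.01469 = 64.41 d
Total t = Σ t_i = 110.6 days.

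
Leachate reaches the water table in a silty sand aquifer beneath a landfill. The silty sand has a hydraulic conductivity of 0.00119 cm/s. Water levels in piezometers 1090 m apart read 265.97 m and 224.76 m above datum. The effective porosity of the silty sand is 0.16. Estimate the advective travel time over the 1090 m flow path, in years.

12.3

Convert K: 0.00119 cm/s × 864 = 1.028 m/day.
Hydraulic gradient i = (265.97 − 224.76) / 1090 = 41.21 / 1090 = 0.03781.
Darcy flux q = K · i = 1.028 × 0.03781 = 0.03887 m/day.
Seepage velocity v = q / n_e = 0.03887 / 0.16 = 0.2429 m/day.
Travel time t = L / v = 1090 / 0.2429 = 4487 days = 12.28 years.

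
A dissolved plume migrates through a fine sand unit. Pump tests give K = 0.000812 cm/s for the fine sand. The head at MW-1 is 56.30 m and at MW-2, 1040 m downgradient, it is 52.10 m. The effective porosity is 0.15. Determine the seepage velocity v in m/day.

Convert K: 0.000812 cm/s × 864 = 0.7016 m/day.
Hydraulic gradient i = (56.30 − 52.10) / 1040 = 4.2 / 1040 = 0.004038.
Darcy flux q = K · i = 0.7016 × 0.004038 = 0.002833 m/day.
Seepage velocity v = q / n_e = 0.002833 / 0.15 = 0.01889 m/day.

0.0189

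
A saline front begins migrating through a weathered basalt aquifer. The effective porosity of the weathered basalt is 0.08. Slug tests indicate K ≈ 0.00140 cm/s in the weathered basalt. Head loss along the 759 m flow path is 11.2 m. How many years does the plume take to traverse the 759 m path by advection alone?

Convert K: 0.00140 cm/s × 864 = 1.210 m/day.
Hydraulic gradient i = Δh / L = 11.2 / 759 = 0.01476.
Darcy flux q = K · i = 1.210 × 0.01476 = 0.01785 m/day.
Seepage velocity v = q / n_e = 0.01785 / 0.08 = 0.2231 m/day.
Travel time t = L / v = 759 / 0.2231 = 3402 days = 9.314 years.

9.31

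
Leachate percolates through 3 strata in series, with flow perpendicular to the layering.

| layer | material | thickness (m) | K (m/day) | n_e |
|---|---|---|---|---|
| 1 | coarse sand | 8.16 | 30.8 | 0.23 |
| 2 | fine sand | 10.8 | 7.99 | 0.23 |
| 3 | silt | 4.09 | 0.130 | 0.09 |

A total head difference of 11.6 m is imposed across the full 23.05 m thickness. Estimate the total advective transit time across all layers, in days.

With flow normal to the layers, continuity requires the same specific discharge q through every layer.
Σ(b_i/K_i) = 8.16/30.8 + 10.8/7.99 + 4.09/0.130 = 33.08 d.
q = Δh / Σ(b_i/K_i) = 11.6 / 33.08 = 0.3507 m/day.
In each layer the seepage velocity is v_i = q/n_i, so the layer transit time is t_i = b_i·n_i / q:
  layer 1 (coarse sand): t_1 = 8.16 × 0.23 / 0.3507 = 5.352 d
  layer 2 (fine sand): t_2 = 10.8 × 0.23 / 0.3507 = 7.083 d
  layer 3 (silt): t_3 = 4.09 × 0.09 / 0.3507 = 1.050 d
Total t = Σ t_i = 13.48 days.

13.5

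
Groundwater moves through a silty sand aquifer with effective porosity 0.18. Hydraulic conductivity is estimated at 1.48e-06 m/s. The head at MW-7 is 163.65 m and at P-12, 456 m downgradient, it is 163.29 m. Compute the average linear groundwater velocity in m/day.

Convert K: 1.48e-06 m/s × 86400 = 0.1279 m/day.
Hydraulic gradient i = (163.65 − 163.29) / 456 = 0.36 / 456 = 0.0007895.
Darcy flux q = K · i = 0.1279 × 0.0007895 = 0.0001010 m/day.
Seepage velocity v = q / n_e = 0.0001010 / 0.18 = 0.0005608 m/day.

0.000561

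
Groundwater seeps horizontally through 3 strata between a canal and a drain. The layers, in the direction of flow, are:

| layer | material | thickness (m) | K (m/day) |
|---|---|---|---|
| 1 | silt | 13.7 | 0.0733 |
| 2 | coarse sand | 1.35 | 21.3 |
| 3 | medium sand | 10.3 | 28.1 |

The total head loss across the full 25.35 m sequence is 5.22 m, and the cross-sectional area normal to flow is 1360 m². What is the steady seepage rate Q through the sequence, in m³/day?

Flow is perpendicular to layering, so the layers act in series and the equivalent K is the thickness-weighted harmonic mean.
Total thickness L = 13.7 + 1.35 + 10.3 = 25.35 m.
Σ(b_i/K_i) = 13.7/0.0733 + 1.35/21.3 + 10.3/28.1 = 187.3 d.
K_eq = L / Σ(b_i/K_i) = 25.35 / 187.3 = 0.1353 m/day.
Q = K_eq · A · (Δh/L) = 0.1353 × 1360 × (5.22/25.35) = 37.90 m³/day.

37.9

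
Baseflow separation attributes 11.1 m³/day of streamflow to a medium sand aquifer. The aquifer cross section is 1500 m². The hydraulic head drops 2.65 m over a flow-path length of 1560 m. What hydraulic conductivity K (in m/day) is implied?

4.36

Hydraulic gradient i = Δh / L = 2.65 / 1560 = 0.001699.
From Q = K·A·i, K = Q / (A·i) = 11.1 / (1500 × 0.001699) = 4.356 m/day.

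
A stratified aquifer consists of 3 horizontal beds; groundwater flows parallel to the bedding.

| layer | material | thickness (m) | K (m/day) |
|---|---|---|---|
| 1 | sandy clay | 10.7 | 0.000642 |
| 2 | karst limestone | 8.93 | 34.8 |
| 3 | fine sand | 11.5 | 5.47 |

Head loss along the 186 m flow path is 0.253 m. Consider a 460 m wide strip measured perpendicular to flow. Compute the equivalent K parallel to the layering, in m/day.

12.0

Flow is parallel to layering, so each bed carries its own Darcy discharge and the transmissivities add.
Σ(K_i·b_i) = 0.000642×10.7 + 34.8×8.93 + 5.47×11.5 = 373.7 m²/day.
Total thickness b = 31.13 m, so K_eq = Σ(K_i·b_i)/b = 12.00 m/day.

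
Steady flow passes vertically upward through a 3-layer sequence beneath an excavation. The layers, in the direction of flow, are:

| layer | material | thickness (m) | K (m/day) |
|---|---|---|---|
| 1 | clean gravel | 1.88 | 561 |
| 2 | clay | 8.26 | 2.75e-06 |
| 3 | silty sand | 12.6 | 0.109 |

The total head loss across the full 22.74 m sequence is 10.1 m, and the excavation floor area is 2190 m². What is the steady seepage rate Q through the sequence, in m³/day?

0.00736

Flow is perpendicular to layering, so the layers act in series and the equivalent K is the thickness-weighted harmonic mean.
Total thickness L = 1.88 + 8.26 + 12.6 = 22.74 m.
Σ(b_i/K_i) = 1.88/561 + 8.26/2.75e-06 + 12.6/0.109 = 3.004e+06 d.
K_eq = L / Σ(b_i/K_i) = 22.74 / 3.004e+06 = 7.571e-06 m/day.
Q = K_eq · A · (Δh/L) = 7.571e-06 × 2190 × (10.1/22.74) = 0.007364 m³/day.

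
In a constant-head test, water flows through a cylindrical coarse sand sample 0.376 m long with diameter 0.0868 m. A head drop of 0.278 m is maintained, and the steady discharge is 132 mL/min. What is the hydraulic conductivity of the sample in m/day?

Cross-sectional area A = π·(d/2)² = π × (0.0868/2)² = 0.005917 m².
Convert discharge: 132 mL/min = 2.200e-06 m³/s.
Darcy's law rearranged: K = Q·L / (A·Δh) = 2.200e-06 × 0.376 / (0.005917 × 0.278) = 0.0005028 m/s = 43.45 m/day.

43.4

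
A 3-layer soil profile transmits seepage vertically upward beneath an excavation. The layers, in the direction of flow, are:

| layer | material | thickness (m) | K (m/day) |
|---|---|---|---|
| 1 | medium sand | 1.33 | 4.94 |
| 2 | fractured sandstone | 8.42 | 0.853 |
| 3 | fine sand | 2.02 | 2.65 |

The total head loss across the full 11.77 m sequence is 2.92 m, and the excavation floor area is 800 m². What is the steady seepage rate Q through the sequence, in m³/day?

214

Flow is perpendicular to layering, so the layers act in series and the equivalent K is the thickness-weighted harmonic mean.
Total thickness L = 1.33 + 8.42 + 2.02 = 11.77 m.
Σ(b_i/K_i) = 1.33/4.94 + 8.42/0.853 + 2.02/2.65 = 10.90 d.
K_eq = L / Σ(b_i/K_i) = 11.77 / 10.90 = 1.080 m/day.
Q = K_eq · A · (Δh/L) = 1.080 × 800 × (2.92/11.77) = 214.3 m³/day.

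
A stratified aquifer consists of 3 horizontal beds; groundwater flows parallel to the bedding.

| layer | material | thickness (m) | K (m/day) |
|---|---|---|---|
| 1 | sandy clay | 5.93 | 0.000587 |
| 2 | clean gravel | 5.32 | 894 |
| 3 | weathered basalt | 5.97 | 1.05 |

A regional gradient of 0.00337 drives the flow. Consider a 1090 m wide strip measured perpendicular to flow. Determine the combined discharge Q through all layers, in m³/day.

17500

Flow is parallel to layering, so each bed carries its own Darcy discharge and the transmissivities add.
Σ(K_i·b_i) = 0.000587×5.93 + 894×5.32 + 1.05×5.97 = 4762 m²/day.
Hydraulic gradient i = 0.00337.
Q = Σ(K_i·b_i) · W · i = 4762 × 1090 × 0.003370 = 17494 m³/day.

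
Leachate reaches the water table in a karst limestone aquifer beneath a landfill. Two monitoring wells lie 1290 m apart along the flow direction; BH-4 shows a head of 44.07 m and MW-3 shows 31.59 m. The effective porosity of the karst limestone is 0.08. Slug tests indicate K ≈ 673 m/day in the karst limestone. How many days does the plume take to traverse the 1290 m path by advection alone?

15.9

Hydraulic gradient i = (44.07 − 31.59) / 1290 = 12.48 / 1290 = 0.009674.
Darcy flux q = K · i = 673.0 × 0.009674 = 6.511 m/day.
Seepage velocity v = q / n_e = 6.511 / 0.08 = 81.39 m/day.
Travel time t = L / v = 1290 / 81.39 = 15.85 days.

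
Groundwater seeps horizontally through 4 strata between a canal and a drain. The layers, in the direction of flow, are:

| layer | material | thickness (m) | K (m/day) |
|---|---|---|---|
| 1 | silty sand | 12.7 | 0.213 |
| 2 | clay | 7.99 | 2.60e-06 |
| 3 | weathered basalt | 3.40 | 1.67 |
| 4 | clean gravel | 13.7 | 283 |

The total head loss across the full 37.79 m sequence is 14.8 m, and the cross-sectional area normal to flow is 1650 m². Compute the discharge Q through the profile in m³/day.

Flow is perpendicular to layering, so the layers act in series and the equivalent K is the thickness-weighted harmonic mean.
Total thickness L = 12.7 + 7.99 + 3.40 + 13.7 = 37.79 m.
Σ(b_i/K_i) = 12.7/0.213 + 7.99/2.60e-06 + 3.40/1.67 + 13.7/283 = 3.073e+06 d.
K_eq = L / Σ(b_i/K_i) = 37.79 / 3.073e+06 = 1.230e-05 m/day.
Q = K_eq · A · (Δh/L) = 1.230e-05 × 1650 × (14.8/37.79) = 0.007946 m³/day.

0.00795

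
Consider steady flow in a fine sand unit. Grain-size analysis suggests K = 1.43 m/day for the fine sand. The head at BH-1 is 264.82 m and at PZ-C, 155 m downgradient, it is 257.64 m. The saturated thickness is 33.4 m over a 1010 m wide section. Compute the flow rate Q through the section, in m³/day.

2230

Cross-sectional area A = 1010 × 33.4 = 33734 m².
Hydraulic gradient i = (264.82 − 257.64) / 155 = 7.18 / 155 = 0.04632.
Darcy's law: Q = K · A · i = 1.430 × 33734 × 0.04632 = 2235 m³/day.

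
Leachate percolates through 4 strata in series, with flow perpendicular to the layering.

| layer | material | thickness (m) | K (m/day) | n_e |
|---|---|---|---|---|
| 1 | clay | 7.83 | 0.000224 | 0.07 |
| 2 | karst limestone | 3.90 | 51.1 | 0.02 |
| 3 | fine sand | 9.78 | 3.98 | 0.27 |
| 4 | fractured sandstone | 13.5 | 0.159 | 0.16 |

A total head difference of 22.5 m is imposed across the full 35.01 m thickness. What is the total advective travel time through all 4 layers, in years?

With flow normal to the layers, continuity requires the same specific discharge q through every layer.
Σ(b_i/K_i) = 7.83/0.000224 + 3.90/51.1 + 9.78/3.98 + 13.5/0.159 = 35043 d.
q = Δh / Σ(b_i/K_i) = 22.5 / 35043 = 0.0006421 m/day.
In each layer the seepage velocity is v_i = q/n_i, so the layer transit time is t_i = b_i·n_i / q:
  layer 1 (clay): t_1 = 7.83 × 0.07 / 0.0006421 = 853.6 d
  layer 2 (karst limestone): t_2 = 3.90 × 0.02 / 0.0006421 = 121.5 d
  layer 3 (fine sand): t_3 = 9.78 × 0.27 / 0.0006421 = 4113 d
  layer 4 (fractured sandstone): t_4 = 13.5 × 0.16 / 0.0006421 = 3364 d
Total t = Σ t_i = 8452 days = 23.14 years.

23.1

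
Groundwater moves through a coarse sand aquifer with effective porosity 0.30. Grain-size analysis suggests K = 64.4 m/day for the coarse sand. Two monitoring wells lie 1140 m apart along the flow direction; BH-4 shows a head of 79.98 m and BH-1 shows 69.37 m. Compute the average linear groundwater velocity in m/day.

Hydraulic gradient i = (79.98 − 69.37) / 1140 = 10.61 / 1140 = 0.009307.
Darcy flux q = K · i = 64.40 × 0.009307 = 0.5994 m/day.
Seepage velocity v = q / n_e = 0.5994 / 0.30 = 1.998 m/day.

2.00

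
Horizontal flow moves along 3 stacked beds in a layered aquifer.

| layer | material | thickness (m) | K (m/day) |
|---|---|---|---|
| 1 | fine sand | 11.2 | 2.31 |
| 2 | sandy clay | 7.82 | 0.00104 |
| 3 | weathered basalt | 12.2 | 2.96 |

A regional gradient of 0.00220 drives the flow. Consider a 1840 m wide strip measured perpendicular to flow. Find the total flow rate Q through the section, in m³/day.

251

Flow is parallel to layering, so each bed carries its own Darcy discharge and the transmissivities add.
Σ(K_i·b_i) = 2.31×11.2 + 0.00104×7.82 + 2.96×12.2 = 61.99 m²/day.
Hydraulic gradient i = 0.00220.
Q = Σ(K_i·b_i) · W · i = 61.99 × 1840 × 0.002200 = 250.9 m³/day.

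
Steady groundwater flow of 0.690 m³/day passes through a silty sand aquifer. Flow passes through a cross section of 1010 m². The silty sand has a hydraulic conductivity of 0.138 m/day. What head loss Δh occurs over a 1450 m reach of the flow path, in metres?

7.18

From Q = K·A·i, i = Q / (K·A) = 0.690 / (0.1380 × 1010) = 0.004950.
Head loss Δh = i · L = 0.004950 × 1450 = 7.178 m.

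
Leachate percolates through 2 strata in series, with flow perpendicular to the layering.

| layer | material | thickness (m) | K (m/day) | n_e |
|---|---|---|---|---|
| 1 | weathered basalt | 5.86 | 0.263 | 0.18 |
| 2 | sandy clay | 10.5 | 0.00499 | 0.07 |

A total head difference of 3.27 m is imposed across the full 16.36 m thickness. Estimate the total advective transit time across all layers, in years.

With flow normal to the layers, continuity requires the same specific discharge q through every layer.
Σ(b_i/K_i) = 5.86/0.263 + 10.5/0.00499 = 2126 d.
q = Δh / Σ(b_i/K_i) = 3.27 / 2126 = 0.001538 m/day.
In each layer the seepage velocity is v_i = q/n_i, so the layer transit time is t_i = b_i·n_i / q:
  layer 1 (weathered basalt): t_1 = 5.86 × 0.18 / 0.001538 = 685.9 d
  layer 2 (sandy clay): t_2 = 10.5 × 0.07 / 0.001538 = 478.0 d
Total t = Σ t_i = 1164 days = 3.187 years.

3.19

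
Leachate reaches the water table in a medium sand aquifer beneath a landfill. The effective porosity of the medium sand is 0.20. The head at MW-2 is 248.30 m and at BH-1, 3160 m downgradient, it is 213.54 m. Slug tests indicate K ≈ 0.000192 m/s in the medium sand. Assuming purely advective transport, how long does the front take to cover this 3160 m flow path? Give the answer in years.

9.48

Convert K: 0.000192 m/s × 86400 = 16.59 m/day.
Hydraulic gradient i = (248.30 − 213.54) / 3160 = 34.76 / 3160 = 0.01100.
Darcy flux q = K · i = 16.59 × 0.01100 = 0.1825 m/day.
Seepage velocity v = q / n_e = 0.1825 / 0.20 = 0.9124 m/day.
Travel time t = L / v = 3160 / 0.9124 = 3463 days = 9.482 years.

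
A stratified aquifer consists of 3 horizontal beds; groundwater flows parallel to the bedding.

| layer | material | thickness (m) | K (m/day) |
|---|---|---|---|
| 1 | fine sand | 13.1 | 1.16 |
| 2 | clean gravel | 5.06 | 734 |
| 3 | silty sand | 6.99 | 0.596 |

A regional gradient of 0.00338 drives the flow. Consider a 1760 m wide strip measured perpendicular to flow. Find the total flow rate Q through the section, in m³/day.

Flow is parallel to layering, so each bed carries its own Darcy discharge and the transmissivities add.
Σ(K_i·b_i) = 1.16×13.1 + 734×5.06 + 0.596×6.99 = 3733 m²/day.
Hydraulic gradient i = 0.00338.
Q = Σ(K_i·b_i) · W · i = 3733 × 1760 × 0.003380 = 22209 m³/day.

22200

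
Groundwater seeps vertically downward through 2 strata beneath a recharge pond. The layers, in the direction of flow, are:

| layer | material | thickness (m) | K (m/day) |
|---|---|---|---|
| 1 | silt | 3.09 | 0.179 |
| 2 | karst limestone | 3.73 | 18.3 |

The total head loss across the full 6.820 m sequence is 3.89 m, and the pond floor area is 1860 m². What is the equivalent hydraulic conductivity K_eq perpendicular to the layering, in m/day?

Flow is perpendicular to layering, so the layers act in series and the equivalent K is the thickness-weighted harmonic mean.
Total thickness L = 3.09 + 3.73 = 6.820 m.
Σ(b_i/K_i) = 3.09/0.179 + 3.73/18.3 = 17.47 d.
K_eq = L / Σ(b_i/K_i) = 6.820 / 17.47 = 0.3905 m/day.

0.390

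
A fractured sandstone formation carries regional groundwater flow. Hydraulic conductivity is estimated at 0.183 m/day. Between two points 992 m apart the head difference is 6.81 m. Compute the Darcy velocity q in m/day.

Hydraulic gradient i = Δh / L = 6.81 / 992 = 0.006865.
Specific discharge q = K · i = 0.1830 × 0.006865 = 0.001256 m/day.

0.00126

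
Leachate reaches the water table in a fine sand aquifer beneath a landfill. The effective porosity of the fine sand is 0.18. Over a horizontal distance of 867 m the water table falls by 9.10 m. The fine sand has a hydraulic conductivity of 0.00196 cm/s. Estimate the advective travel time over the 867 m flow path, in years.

24.0

Convert K: 0.00196 cm/s × 864 = 1.693 m/day.
Hydraulic gradient i = Δh / L = 9.10 / 867 = 0.01050.
Darcy flux q = K · i = 1.693 × 0.01050 = 0.01777 m/day.
Seepage velocity v = q / n_e = 0.01777 / 0.18 = 0.09875 m/day.
Travel time t = L / v = 867 / 0.09875 = 8780 days = 24.04 years.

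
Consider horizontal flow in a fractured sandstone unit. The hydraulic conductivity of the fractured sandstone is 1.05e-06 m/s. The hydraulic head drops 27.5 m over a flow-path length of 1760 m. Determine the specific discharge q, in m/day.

0.00142

Convert K: 1.05e-06 m/s × 86400 = 0.09072 m/day.
Hydraulic gradient i = Δh / L = 27.5 / 1760 = 0.01562.
Specific discharge q = K · i = 0.09072 × 0.01562 = 0.001417 m/day.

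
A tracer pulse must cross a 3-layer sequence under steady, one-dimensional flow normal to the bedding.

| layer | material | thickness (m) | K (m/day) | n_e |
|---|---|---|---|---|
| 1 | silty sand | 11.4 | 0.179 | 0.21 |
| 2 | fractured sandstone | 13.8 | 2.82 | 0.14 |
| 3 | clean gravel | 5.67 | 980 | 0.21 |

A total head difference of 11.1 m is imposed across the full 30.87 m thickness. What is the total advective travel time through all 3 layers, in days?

With flow normal to the layers, continuity requires the same specific discharge q through every layer.
Σ(b_i/K_i) = 11.4/0.179 + 13.8/2.82 + 5.67/980 = 68.59 d.
q = Δh / Σ(b_i/K_i) = 11.1 / 68.59 = 0.1618 m/day.
In each layer the seepage velocity is v_i = q/n_i, so the layer transit time is t_i = b_i·n_i / q:
  layer 1 (silty sand): t_1 = 11.4 × 0.21 / 0.1618 = 14.79 d
  layer 2 (fractured sandstone): t_2 = 13.8 × 0.14 / 0.1618 = 11.94 d
  layer 3 (clean gravel): t_3 = 5.67 × 0.21 / 0.1618 = 7.357 d
Total t = Σ t_i = 34.09 days.

34.1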